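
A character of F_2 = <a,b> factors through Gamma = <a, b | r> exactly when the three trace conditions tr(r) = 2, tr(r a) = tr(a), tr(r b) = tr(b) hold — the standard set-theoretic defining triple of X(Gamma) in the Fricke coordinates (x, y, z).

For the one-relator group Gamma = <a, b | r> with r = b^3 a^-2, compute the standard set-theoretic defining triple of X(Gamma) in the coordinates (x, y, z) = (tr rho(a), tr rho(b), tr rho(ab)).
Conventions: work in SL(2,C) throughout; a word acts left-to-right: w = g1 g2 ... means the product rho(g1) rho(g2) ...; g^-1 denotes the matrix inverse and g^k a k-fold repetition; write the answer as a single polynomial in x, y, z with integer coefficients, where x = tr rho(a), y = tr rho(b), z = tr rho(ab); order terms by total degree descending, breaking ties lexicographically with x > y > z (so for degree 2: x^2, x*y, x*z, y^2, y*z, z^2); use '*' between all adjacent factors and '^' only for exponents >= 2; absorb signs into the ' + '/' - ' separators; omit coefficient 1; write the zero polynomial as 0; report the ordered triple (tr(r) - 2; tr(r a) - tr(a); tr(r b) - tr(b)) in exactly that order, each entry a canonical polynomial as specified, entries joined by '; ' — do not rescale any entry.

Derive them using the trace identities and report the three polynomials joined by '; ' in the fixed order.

use: tr(b^2) = tr(b) * tr(b) - tr(1)   [square of b] = y^2 - 2
tr(b^3) = tr(b) * tr(b^2) - tr(b)   [square of b] = y^3 - 3*y
use: tr(a b^2) = tr(b) * tr(a b) - tr(a)   [square of b] = y*z - x
apply: tr(b^3 a) = tr(b) * tr(a b^2) - tr(a b)   [square of b] = y^2*z - x*y - z
apply: tr(b^3 a^-1) = tr(b^3) * tr(a) - tr(b^3 a)   [inverse elimination on a] = x*y^3 - y^2*z - 2*x*y + z
apply: tr(b^3 a^-2) = tr(b^3 a^-1) * tr(a) - tr(b^3)   [inverse elimination on a] = x^2*y^3 - x*y^2*z - 2*x^2*y - y^3 + x*z + 3*y
apply: tr(b^4) = tr(b) * tr(b^3) - tr(b^2)   [square of b] = y^4 - 4*y^2 + 2
tr(b^4 a) = tr(b) * tr(b^2 a b) - tr(b^2 a)   [square of b] = y^3*z - x*y^2 - 2*y*z + x
use: tr(a^-1 b^4) = tr(b^4) * tr(a) - tr(b^4 a)   [inverse elimination on a] = x*y^4 - y^3*z - 3*x*y^2 + 2*y*z + x
use: tr(b^3 a^-2 b) = tr(a^-1 b^4) * tr(a) - tr(a^-1 b^4 a)   [inverse elimination on a] = x^2*y^4 - x*y^3*z - 3*x^2*y^2 - y^4 + 2*x*y*z + x^2 + 4*y^2 - 2
assemble the triple (tr(r) - 2; tr(r a) - x; tr(r b) - y)

x^2*y^3 - x*y^2*z - 2*x^2*y - y^3 + x*z + 3*y - 2; x*y^3 - y^2*z - 2*x*y - x + z; x^2*y^4 - x*y^3*z - 3*x^2*y^2 - y^4 + 2*x*y*z + x^2 + 4*y^2 - y - 2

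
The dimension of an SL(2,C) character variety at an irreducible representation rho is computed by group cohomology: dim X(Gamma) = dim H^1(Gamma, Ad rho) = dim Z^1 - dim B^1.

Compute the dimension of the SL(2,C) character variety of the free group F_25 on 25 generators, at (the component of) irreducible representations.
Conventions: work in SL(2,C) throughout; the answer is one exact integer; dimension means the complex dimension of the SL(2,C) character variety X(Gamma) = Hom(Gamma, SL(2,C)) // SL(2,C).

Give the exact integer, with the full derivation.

72

Here Gamma is free of rank 25 — no relator constrains a cocycle.
A cocycle picks one sl_2 vector per generator freely, giving dim Z^1 = 3*25 = 75.
At an irreducible rho the centralizer of the image in sl_2 is 0, so the coboundary map sl_2 -> Z^1 is injective: dim B^1 = 3.
dim H^1 = 75 - 3 = 72, which is dim X.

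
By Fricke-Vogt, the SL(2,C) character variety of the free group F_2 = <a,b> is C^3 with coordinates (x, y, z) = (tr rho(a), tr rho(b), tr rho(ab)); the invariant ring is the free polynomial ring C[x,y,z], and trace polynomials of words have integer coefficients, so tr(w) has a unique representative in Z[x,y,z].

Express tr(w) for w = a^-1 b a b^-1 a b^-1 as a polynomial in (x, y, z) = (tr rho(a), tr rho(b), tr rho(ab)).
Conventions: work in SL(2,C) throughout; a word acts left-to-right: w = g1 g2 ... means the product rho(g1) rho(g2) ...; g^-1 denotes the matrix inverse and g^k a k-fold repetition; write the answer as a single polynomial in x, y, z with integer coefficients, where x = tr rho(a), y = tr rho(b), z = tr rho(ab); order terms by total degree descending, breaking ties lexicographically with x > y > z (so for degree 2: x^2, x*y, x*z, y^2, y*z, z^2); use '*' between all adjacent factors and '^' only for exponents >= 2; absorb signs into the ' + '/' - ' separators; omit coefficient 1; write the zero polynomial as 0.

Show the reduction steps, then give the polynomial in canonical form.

-x^2*y^2*z + x^3*y + x*y^3 + 2*x*y*z^2 - x^2*z - y^2*z - z^3 - 3*x*y + 3*z

trace(a^2) = trace(a)*trace(a) - trace(1)  (reduce the a square) = x^2 - 2
trace(a b a) = trace(a)*trace(b a) - trace(b)  (reduce the a square) = x*z - y
apply: trace(a b a^2) = trace(a)*trace(a b a) - trace(a b)  (reduce the a square) = x^2*z - x*y - z
trace(b a b a) = trace(a b)*trace(a b) - trace(1)  (split on a) = z^2 - 2
trace(b a b) = trace(b)*trace(a b) - trace(a)  (reduce the b square) = y*z - x
apply: trace(a b a^2 b) = trace(a)*trace(b a b a) - trace(b a b)  (reduce the a square) = x*z^2 - y*z - x
apply: trace(b a^2 b^-1 a) = trace(a b a^2)*trace(b) - trace(a b a^2 b)  (eliminate b^-1) = x^2*y*z - x*y^2 - x*z^2 + x
apply: trace(a b^-1 a^-1 b a) = trace(b a^2 b^-1)*trace(a) - trace(b a^2 b^-1 a)  (eliminate a^-1) = -x^2*y*z + x^3 + x*y^2 + x*z^2 - 3*x
apply: trace(b a b a b) = trace(b)*trace(a b a b) - trace(a b a)  (reduce the b square) = y*z^2 - x*z - y
use: trace(b a b a b a) = trace(a b a b)*trace(a b) - trace(b a)  (split on a) = z^3 - 3*z
trace(a^-1 b a b a b) = trace(b a b a b)*trace(a) - trace(b a b a b a)  (eliminate a^-1) = x*y*z^2 - x^2*z - z^3 - x*y + 3*z
apply: trace(a b^-1 a^-1 b a b) = trace(a^-1 b a b a)*trace(b) - trace(a^-1 b a b a b)  (eliminate b^-1) = -x*y*z^2 + x^2*z + y^2*z + z^3 - 3*z
apply: trace(a^-1 b a b^-1 a b^-1) = trace(a b^-1 a^-1 b a)*trace(b) - trace(a b^-1 a^-1 b a b)  (eliminate b^-1) = -x^2*y^2*z + x^3*y + x*y^3 + 2*x*y*z^2 - x^2*z - y^2*z - z^3 - 3*x*y + 3*z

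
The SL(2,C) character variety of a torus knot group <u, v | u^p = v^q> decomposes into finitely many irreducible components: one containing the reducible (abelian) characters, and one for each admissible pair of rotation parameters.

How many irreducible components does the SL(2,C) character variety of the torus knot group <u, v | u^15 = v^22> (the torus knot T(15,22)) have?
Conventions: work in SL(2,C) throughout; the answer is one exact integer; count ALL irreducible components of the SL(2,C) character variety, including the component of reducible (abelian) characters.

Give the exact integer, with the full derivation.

148

Gamma = < u, v | u^15 = v^22 > (torus knot T(15,22)); the central element u^15 = v^22 acts as +I or -I in any irreducible SL(2,C) representation.
So on each irreducible component the traces are pinned: tr(u) = 2*cos(pi*alpha/15) with 1 <= alpha <= 14, tr(v) = 2*cos(pi*beta/22) with 1 <= beta <= 21.
u^15 = (-1)^alpha I and v^22 = (-1)^beta I must agree, so alpha and beta have equal parity.
Enumerate parity-matched pairs: 7*11 odd-odd plus 7*10 even-even gives 147.
components with irreducible characters: 147; plus the single component of reducible (abelian) characters: total 148.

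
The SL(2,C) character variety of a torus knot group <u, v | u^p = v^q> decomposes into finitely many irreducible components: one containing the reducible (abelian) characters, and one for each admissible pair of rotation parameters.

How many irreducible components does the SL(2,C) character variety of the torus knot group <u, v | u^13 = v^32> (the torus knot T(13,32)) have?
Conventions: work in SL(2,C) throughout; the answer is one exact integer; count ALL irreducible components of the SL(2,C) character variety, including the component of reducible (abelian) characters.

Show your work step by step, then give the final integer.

Gamma = < u, v | u^13 = v^32 > (torus knot T(13,32)); the central element u^13 = v^32 acts as +I or -I in any irreducible SL(2,C) representation.
This locks tr(u) to 2*cos(pi*alpha/13), alpha in 1..12, and tr(v) to 2*cos(pi*beta/32), beta in 1..31, on each component of irreducible characters.
u^13 = (-1)^alpha I and v^32 = (-1)^beta I must agree, so alpha and beta have equal parity.
Enumerate parity-matched pairs: 6*16 odd-odd plus 6*15 even-even gives 186.
That is 186 components of irreducible characters, and with the reducible (abelian) component the total is 187.

187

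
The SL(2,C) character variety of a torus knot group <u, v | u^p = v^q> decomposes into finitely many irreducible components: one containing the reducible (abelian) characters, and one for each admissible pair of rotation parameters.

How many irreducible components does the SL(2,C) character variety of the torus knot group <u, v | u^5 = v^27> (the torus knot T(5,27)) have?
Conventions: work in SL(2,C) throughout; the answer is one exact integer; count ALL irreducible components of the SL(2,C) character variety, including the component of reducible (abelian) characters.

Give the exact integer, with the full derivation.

53

In the torus knot group T(5,27), u^5 = v^27 is central, so an irreducible representation sends it to +I or -I (Schur).
So on each irreducible component the traces are pinned: tr(u) = 2*cos(pi*alpha/5) with 1 <= alpha <= 4, tr(v) = 2*cos(pi*beta/27) with 1 <= beta <= 26.
u^5 = (-1)^alpha I and v^27 = (-1)^beta I must agree, so alpha and beta have equal parity.
Counting: 2 odd alphas x 13 odd betas + 2 even alphas x 13 even betas = 26 + 26 = 52.
Total: 52 irreducible-character components + 1 reducible (abelian) component = 53.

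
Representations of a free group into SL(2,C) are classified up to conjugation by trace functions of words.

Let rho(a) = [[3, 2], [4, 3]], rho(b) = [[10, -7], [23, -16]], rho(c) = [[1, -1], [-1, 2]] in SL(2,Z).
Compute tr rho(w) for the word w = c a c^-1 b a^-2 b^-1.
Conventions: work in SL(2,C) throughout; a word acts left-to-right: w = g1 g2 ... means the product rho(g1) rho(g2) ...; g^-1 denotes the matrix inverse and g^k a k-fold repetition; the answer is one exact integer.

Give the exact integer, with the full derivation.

rho(c) = [[1, -1], [-1, 2]]
... * rho(a) = [[3, 2], [4, 3]]  ->  [[-1, -1], [5, 4]]
... * rho(c^-1) = [[2, 1], [1, 1]]  ->  [[-3, -2], [14, 9]]
... * rho(b) = [[10, -7], [23, -16]]  ->  [[-76, 53], [347, -242]]
... * rho(a^-1) = [[3, -2], [-4, 3]]  ->  [[-440, 311], [2009, -1420]]
... * rho(a^-1) = [[3, -2], [-4, 3]]  ->  [[-2564, 1813], [11707, -8278]]
... * rho(b^-1) = [[-16, 7], [-23, 10]]  ->  [[-675, 182], [3082, -831]]
tr = -675 + -831 = -1506

-1506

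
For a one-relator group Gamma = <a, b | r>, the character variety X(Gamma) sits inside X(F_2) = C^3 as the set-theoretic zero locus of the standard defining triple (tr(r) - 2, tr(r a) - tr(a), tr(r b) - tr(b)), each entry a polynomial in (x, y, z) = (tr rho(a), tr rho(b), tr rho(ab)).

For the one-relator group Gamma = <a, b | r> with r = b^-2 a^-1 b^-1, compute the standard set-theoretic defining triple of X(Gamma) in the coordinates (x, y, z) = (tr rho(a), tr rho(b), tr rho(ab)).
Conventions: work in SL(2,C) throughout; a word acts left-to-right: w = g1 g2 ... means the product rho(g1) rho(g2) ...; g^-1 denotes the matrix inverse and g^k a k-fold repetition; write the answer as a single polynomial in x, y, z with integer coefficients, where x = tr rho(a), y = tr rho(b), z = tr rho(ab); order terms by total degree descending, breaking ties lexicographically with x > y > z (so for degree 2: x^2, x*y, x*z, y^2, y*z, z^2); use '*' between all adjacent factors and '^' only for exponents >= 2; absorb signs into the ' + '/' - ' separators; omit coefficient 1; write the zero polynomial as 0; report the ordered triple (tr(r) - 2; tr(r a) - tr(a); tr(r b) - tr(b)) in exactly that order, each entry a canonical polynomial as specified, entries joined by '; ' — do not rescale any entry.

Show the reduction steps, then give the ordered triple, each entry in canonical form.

tr(a^-1) = tr(a) = x
next, tr(a^-1 b) = tr(b) tr(a) - tr(b a)   [inverse elimination on a] = x*y - z
and tr(a^-1 b^-1) = tr(a^-1) tr(b) - tr(a^-1 b)   [inverse elimination on b] = z
tr(a^-1 b^-2) = tr(a^-1 b^-1) tr(b) - tr(a^-1)   [inverse elimination on b] = y*z - x
next, tr(b^-2 a^-1 b^-1) = tr(a^-1 b^-2) tr(b) - tr(a^-1 b^-1)   [inverse elimination on b] = y^2*z - x*y - z
and tr(b^-2) = tr(b^-1) tr(b) - tr(1)  (eliminate b^-1) = y^2 - 2
tr(a b a) = tr(a) tr(b a) - tr(b)  (reduce the a square) = x*z - y
tr(a b a b) = tr(a b) tr(a b) - tr(1)  (split on a) = z^2 - 2
next, tr(b a b^-1 a) = tr(a b a) tr(b) - tr(a b a b)  (eliminate b^-1) = x*y*z - y^2 - z^2 + 2
next, tr(a^-1 b a b^-1) = tr(b a b^-1) tr(a) - tr(b a b^-1 a)  (eliminate a^-1) = -x*y*z + x^2 + y^2 + z^2 - 2
and tr(a b^-2 a^-1 b) = tr(a^-1 b a b^-1) tr(b) - tr(a^-1 b a)  (eliminate b^-1) = -x*y^2*z + x^2*y + y^3 + y*z^2 - 3*y
tr(b^-2 a^-1 b^-1 a) = tr(a b^-2 a^-1) tr(b) - tr(a b^-2 a^-1 b)  (eliminate b^-1) = x*y^2*z - x^2*y - y*z^2 + y
assemble the triple (tr(r) - 2; tr(r a) - x; tr(r b) - y)

y^2*z - x*y - z - 2; x*y^2*z - x^2*y - y*z^2 - x + y; y*z - x - y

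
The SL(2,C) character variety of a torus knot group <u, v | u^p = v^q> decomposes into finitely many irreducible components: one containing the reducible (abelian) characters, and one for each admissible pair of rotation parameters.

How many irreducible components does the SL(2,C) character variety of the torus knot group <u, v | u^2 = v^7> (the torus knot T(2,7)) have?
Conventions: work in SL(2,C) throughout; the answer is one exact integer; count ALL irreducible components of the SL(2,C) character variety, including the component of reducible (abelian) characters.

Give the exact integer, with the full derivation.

4

Gamma = < u, v | u^2 = v^7 > (torus knot T(2,7)); the central element u^2 = v^7 acts as +I or -I in any irreducible SL(2,C) representation.
So on each irreducible component the traces are pinned: tr(u) = 2*cos(pi*alpha/2) with 1 <= alpha <= 1, tr(v) = 2*cos(pi*beta/7) with 1 <= beta <= 6.
The two central values (-1)^alpha I and (-1)^beta I must be the same matrix, so alpha and beta share a parity.
Counting: 1 odd alphas x 3 odd betas + 0 even alphas x 3 even betas = 3 + 0 = 3.
That is 3 components of irreducible characters, and with the reducible (abelian) component the total is 4.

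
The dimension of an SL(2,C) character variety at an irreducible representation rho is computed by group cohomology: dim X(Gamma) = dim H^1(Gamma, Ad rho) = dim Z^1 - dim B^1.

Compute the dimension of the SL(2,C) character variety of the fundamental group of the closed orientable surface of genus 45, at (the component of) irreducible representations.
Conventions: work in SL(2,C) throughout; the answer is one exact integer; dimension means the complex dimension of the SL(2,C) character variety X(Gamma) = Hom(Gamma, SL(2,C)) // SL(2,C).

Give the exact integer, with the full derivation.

Gamma = pi_1(Sigma_45) = < a_1, b_1, ..., a_45, b_45 | prod [a_i, b_i] > has 2g = 90 generators and 1 relator.
Before the relator condition, cocycle space has dim 3*90 = 270.
d_2 is surjective at irreducible rho (its cokernel H^2 is dual to H^0 = 0), so dim Z^1 = 270 - 3 = 267.
Coboundaries contribute dim B^1 = 3 (injective at irreducible rho).
dim X = dim H^1 = 267 - 3 = 264.

264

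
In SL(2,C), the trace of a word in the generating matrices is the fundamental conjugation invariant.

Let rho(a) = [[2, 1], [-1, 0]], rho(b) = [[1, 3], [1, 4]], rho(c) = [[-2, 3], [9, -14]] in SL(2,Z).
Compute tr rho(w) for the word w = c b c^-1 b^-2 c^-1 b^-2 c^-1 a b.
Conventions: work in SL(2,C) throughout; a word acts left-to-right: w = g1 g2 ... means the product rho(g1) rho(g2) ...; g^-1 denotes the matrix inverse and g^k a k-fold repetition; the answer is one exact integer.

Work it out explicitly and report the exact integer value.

rho(c) = [[-2, 3], [9, -14]]
... * rho(b) = [[1, 3], [1, 4]]  ->  [[1, 6], [-5, -29]]
... * rho(c^-1) = [[-14, -3], [-9, -2]]  ->  [[-68, -15], [331, 73]]
... * rho(b^-1) = [[4, -3], [-1, 1]]  ->  [[-257, 189], [1251, -920]]
... * rho(b^-1) = [[4, -3], [-1, 1]]  ->  [[-1217, 960], [5924, -4673]]
... * rho(c^-1) = [[-14, -3], [-9, -2]]  ->  [[8398, 1731], [-40879, -8426]]
... * rho(b^-1) = [[4, -3], [-1, 1]]  ->  [[31861, -23463], [-155090, 114211]]
... * rho(b^-1) = [[4, -3], [-1, 1]]  ->  [[150907, -119046], [-734571, 579481]]
... * rho(c^-1) = [[-14, -3], [-9, -2]]  ->  [[-1041284, -214629], [5068665, 1044751]]
... * rho(a) = [[2, 1], [-1, 0]]  ->  [[-1867939, -1041284], [9092579, 5068665]]
... * rho(b) = [[1, 3], [1, 4]]  ->  [[-2909223, -9768953], [14161244, 47552397]]
tr = -2909223 + 47552397 = 44643174

44643174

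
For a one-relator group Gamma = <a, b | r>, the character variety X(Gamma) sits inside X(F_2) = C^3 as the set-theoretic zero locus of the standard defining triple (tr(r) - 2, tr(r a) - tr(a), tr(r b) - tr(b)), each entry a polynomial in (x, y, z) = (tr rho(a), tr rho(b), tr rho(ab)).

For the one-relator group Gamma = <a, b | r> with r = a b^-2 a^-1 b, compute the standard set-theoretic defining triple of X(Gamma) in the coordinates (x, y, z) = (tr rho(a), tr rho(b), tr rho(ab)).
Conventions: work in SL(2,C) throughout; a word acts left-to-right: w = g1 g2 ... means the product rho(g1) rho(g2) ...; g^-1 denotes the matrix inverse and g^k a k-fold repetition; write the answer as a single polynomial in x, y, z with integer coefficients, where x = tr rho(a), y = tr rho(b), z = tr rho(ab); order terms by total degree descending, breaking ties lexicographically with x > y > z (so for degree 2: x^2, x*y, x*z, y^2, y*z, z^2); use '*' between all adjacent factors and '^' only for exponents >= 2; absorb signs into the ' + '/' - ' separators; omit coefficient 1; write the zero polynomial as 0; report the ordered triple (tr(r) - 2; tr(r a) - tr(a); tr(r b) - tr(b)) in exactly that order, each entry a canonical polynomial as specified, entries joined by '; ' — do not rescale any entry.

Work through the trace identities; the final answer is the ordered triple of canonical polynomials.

trace(b a b) = trace(b)*trace(a b) - trace(a)   [square of b] = y*z - x
trace(b a b a) = trace(b a)*trace(b a) - trace(1)   [split at a repeated b] = z^2 - 2
trace(a^-1 b a b) = trace(b a b)*trace(a) - trace(b a b a)   [inverse elimination on a] = x*y*z - x^2 - z^2 + 2
trace(a^-1 b a b^-1) = trace(a^-1 b a)*trace(b) - trace(a^-1 b a b)   [inverse elimination on b] = -x*y*z + x^2 + y^2 + z^2 - 2
trace(a b^-2 a^-1 b) = trace(a^-1 b a b^-1)*trace(b) - trace(a^-1 b a)   [inverse elimination on b] = -x*y^2*z + x^2*y + y^3 + y*z^2 - 3*y
trace(a^2) = trace(a)*trace(a) - trace(1)  (reduce the a square) = x^2 - 2
trace(a^2 b) = trace(a)*trace(b a) - trace(b)  (reduce the a square) = x*z - y
trace(a^2 b^-1) = trace(a^2)*trace(b) - trace(a^2 b)  (eliminate b^-1) = x^2*y - x*z - y
trace(a b a^2) = trace(a)*trace(a b a) - trace(a b)  (reduce the a square) = x^2*z - x*y - z
trace(a b a^2 b) = trace(a)*trace(b a b a) - trace(b a b)  (reduce the a square) = x*z^2 - y*z - x
trace(a b a^2 b^-1) = trace(a b a^2)*trace(b) - trace(a b a^2 b)  (eliminate b^-1) = x^2*y*z - x*y^2 - x*z^2 + x
trace(b a^2 b^-2 a) = trace(a b a^2 b^-1)*trace(b) - trace(a b a^2)  (eliminate b^-1) = x^2*y^2*z - x*y^3 - x*y*z^2 - x^2*z + 2*x*y + z
trace(a b^-2 a^-1 b a) = trace(b a^2 b^-2)*trace(a) - trace(b a^2 b^-2 a)  (eliminate a^-1) = -x^2*y^2*z + x^3*y + x*y^3 + x*y*z^2 - 3*x*y - z
trace(b^2) = trace(b)*trace(b) - trace(1)   [square of b] = y^2 - 2
trace(b^2 a b) = trace(b)*trace(b a b) - trace(b a)   [square of b] = y^2*z - x*y - z
trace(b^2 a b a) = trace(b)*trace(a b a b) - trace(a b a)   [square of b] = y*z^2 - x*z - y
trace(a^-1 b^2 a b) = trace(b^2 a b)*trace(a) - trace(b^2 a b a)   [inverse elimination on a] = x*y^2*z - x^2*y - y*z^2 + y
trace(a^-1 b^2 a b^-1) = trace(a^-1 b^2 a)*trace(b) - trace(a^-1 b^2 a b)   [inverse elimination on b] = -x*y^2*z + x^2*y + y^3 + y*z^2 - 3*y
trace(a b^-2 a^-1 b^2) = trace(a^-1 b^2 a b^-1)*trace(b) - trace(a^-1 b^2 a)   [inverse elimination on b] = -x*y^3*z + x^2*y^2 + y^4 + y^2*z^2 - 4*y^2 + 2
assemble the triple (trace(r) - 2; trace(r a) - x; trace(r b) - y)

-x*y^2*z + x^2*y + y^3 + y*z^2 - 3*y - 2; -x^2*y^2*z + x^3*y + x*y^3 + x*y*z^2 - 3*x*y - x - z; -x*y^3*z + x^2*y^2 + y^4 + y^2*z^2 - 4*y^2 - y + 2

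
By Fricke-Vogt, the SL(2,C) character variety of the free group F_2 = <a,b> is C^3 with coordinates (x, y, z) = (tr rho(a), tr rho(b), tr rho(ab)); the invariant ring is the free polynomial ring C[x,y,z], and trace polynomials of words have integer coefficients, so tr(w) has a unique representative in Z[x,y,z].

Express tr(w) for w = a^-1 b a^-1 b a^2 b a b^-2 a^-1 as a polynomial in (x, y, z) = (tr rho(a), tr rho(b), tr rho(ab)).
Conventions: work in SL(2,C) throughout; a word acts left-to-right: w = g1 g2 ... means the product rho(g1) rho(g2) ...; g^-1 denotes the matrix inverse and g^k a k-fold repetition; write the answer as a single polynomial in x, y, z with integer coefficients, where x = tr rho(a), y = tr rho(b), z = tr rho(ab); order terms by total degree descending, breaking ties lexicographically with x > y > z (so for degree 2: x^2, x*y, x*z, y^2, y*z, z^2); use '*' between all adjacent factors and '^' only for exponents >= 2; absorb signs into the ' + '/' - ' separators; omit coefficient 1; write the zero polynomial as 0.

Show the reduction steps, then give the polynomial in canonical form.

tr(b a b a) = tr(b a) tr(b a) - tr(1)   [split at a repeated b] = z^2 - 2
tr(b a b) = tr(b) tr(a b) - tr(a)   [square of b] = y*z - x
tr(b a^2 b a) = tr(a) tr(b a b a) - tr(b a b)   [square of a] = x*z^2 - y*z - x
tr(a^2 b) = tr(a) tr(b a) - tr(b)   [square of a] = x*z - y
tr(a^2) = tr(a) tr(a) - tr(1)   [square of a] = x^2 - 2
tr(b a^2 b) = tr(b) tr(a^2 b) - tr(a^2)   [square of b] = x*y*z - x^2 - y^2 + 2
tr(a^2 b a^2 b) = tr(a) tr(b a^2 b a) - tr(b a^2 b)   [square of a] = x^2*z^2 - 2*x*y*z + y^2 - 2
tr(b a^3) = tr(a) tr(b a^2) - tr(b a)   [square of a] = x^2*z - x*y - z
tr(a^2 b a^2) = tr(a) tr(b a^3) - tr(b a^2)   [square of a] = x^3*z - x^2*y - 2*x*z + y
tr(a b^2 a^2 b a) = tr(b) tr(a^2 b a^2 b) - tr(a^2 b a^2)   [square of b] = x^2*y*z^2 - x^3*z - 2*x*y^2*z + x^2*y + y^3 + 2*x*z - 3*y
tr(b a b a b a) = tr(a b a b) tr(a b) - tr(b a)   [split at a repeated a] = z^3 - 3*z
tr(b a b a b) = tr(b) tr(a b a b) - tr(a b a)   [square of b] = y*z^2 - x*z - y
tr(a^2 b a b a b) = tr(a) tr(b a b a b a) - tr(b a b a b)   [square of a] = x*z^3 - y*z^2 - 2*x*z + y
tr(a^2 b a b a) = tr(a) tr(a b a b a) - tr(a b a b)   [square of a] = x^2*z^2 - x*y*z - x^2 - z^2 + 2
tr(a b^2 a^2 b a b) = tr(b) tr(a^2 b a b a b) - tr(a^2 b a b a)   [square of b] = x*y*z^3 - x^2*z^2 - y^2*z^2 - x*y*z + x^2 + y^2 + z^2 - 2
tr(b^2 a^2 b a b^-1 a) = tr(a b^2 a^2 b a) tr(b) - tr(a b^2 a^2 b a b)   [inverse elimination on b] = x^2*y^2*z^2 - x^3*y*z - 2*x*y^3*z - x*y*z^3 + x^2*y^2 + x^2*z^2 + y^4 + y^2*z^2 + 3*x*y*z - x^2 - 4*y^2 - z^2 + 2
tr(a^-1 b^2 a^2 b a b^-1) = tr(b^2 a^2 b a b^-1) tr(a) - tr(b^2 a^2 b a b^-1 a)   [inverse elimination on a] = -x^2*y^2*z^2 + x^3*y*z + 2*x*y^3*z + x*y*z^3 - x^2*y^2 - y^4 - y^2*z^2 - 4*x*y*z + 4*y^2 + z^2 - 2
tr(b a^2 b a b^-1 a^-2 b) = tr(a^-1 b^2 a^2 b a b^-1) tr(a) - tr(a^-1 b^2 a^2 b a b^-1 a)   [inverse elimination on a] = -x^3*y^2*z^2 + x^4*y*z + 2*x^2*y^3*z + x^2*y*z^3 - x^3*y^2 - x*y^4 - x*y^2*z^2 - 4*x^2*y*z + 4*x*y^2 + y*z - x
tr(b^2 a b) = tr(b) tr(b a b) - tr(b a)   [square of b] = y^2*z - x*y - z
tr(b a b a^2 b) = tr(a) tr(b^2 a b a) - tr(b^2 a b)   [square of a] = x*y*z^2 - x^2*z - y^2*z + z
tr(a^-1 b a b a^2 b) = tr(b a b a^2 b) tr(a) - tr(b a b a^2 b a)   [inverse elimination on a] = x^2*y*z^2 - x^3*z - x*y^2*z - x*z^3 + y*z^2 + 3*x*z - y
tr(b a b^2 a b a) = tr(b) tr(a b a b a b) - tr(a b a b a)   [square of b] = y*z^3 - x*z^2 - 2*y*z + x
tr(b a b^2 a b) = tr(b) tr(a b^2 a b) - tr(a b^2 a)   [square of b] = y^2*z^2 - 2*x*y*z + x^2 - 2
tr(b a b a^2 b a b) = tr(a) tr(b a b^2 a b a) - tr(b a b^2 a b)   [square of a] = x*y*z^3 - x^2*z^2 - y^2*z^2 + 2
tr(b a b a b a b a) = tr(a b) tr(a b a b a b) - tr(a^-1 b^-1 a^-1 b^-1)   [split at a repeated a] = z^4 - 4*z^2 + 2
tr(b a b a^2 b a b a) = tr(a) tr(b a b a b a b a) - tr(b a b a b a b)   [square of a] = x*z^4 - y*z^3 - 3*x*z^2 + 2*y*z + x
tr(a^-1 b a b a^2 b a b) = tr(b a b a^2 b a b) tr(a) - tr(b a b a^2 b a b a)   [inverse elimination on a] = x^2*y*z^3 - x^3*z^2 - x*y^2*z^2 - x*z^4 + y*z^3 + 3*x*z^2 - 2*y*z + x
tr(a^-2 b a b a^2 b a b) = tr(a^-1 b a b a^2 b a b) tr(a) - tr(a^-1 b a b a^2 b a b a)   [inverse elimination on a] = x^3*y*z^3 - x^4*z^2 - x^2*y^2*z^2 - x^2*z^4 + 4*x^2*z^2 + y^2*z^2 - 2*x*y*z + x^2 - 2
tr(b a^2 b a b^-1 a^-2 b a) = tr(a^-2 b a b a^2 b a) tr(b) - tr(a^-2 b a b a^2 b a b)   [inverse elimination on b] = -x^3*y*z^3 + x^4*z^2 + 2*x^2*y^2*z^2 + x^2*z^4 - x^3*y*z - x*y^3*z - x*y*z^3 - 4*x^2*z^2 + 5*x*y*z - x^2 - y^2 + 2
tr(b^-1 a^-2 b a^-1 b a^2 b a) = tr(b a^2 b a b^-1 a^-2 b) tr(a) - tr(b a^2 b a b^-1 a^-2 b a)   [inverse elimination on a] = -x^4*y^2*z^2 + x^5*y*z + 2*x^3*y^3*z + 2*x^3*y*z^3 - x^4*y^2 - x^4*z^2 - x^2*y^4 - 3*x^2*y^2*z^2 - x^2*z^4 - 3*x^3*y*z + x*y^3*z + x*y*z^3 + 4*x^2*y^2 + 4*x^2*z^2 - 4*x*y*z + y^2 - 2
tr(b^2 a^2 b) = tr(b) tr(a^2 b^2) - tr(a^2 b)   [square of b] = x*y^2*z - x^2*y - y^3 - x*z + 3*y
tr(b^2 a^2 b a) = tr(a) tr(b a b^2 a) - tr(b a b^2)   [square of a] = x*y*z^2 - x^2*z - y^2*z + z
tr(b a^2 b a^-1 b) = tr(b^2 a^2 b) tr(a) - tr(b^2 a^2 b a)   [inverse elimination on a] = x^2*y^2*z - x^3*y - x*y^3 - x*y*z^2 + y^2*z + 3*x*y - z
tr(a^-1 b a^-1 b a^2 b) = tr(b a^2 b a^-1 b) tr(a) - tr(b a^2 b a^-1 b a)   [inverse elimination on a] = x^3*y^2*z - x^4*y - x^2*y^3 - 2*x^2*y*z^2 + x^3*z + 2*x*y^2*z + x*z^3 + 3*x^2*y - y*z^2 - 4*x*z + y
tr(a^-1 b a^-1 b a^2 b a b^-2 a^-1) = tr(b^-1 a^-2 b a^-1 b a^2 b a) tr(b) - tr(b^-1 a^-2 b a^-1 b a^2 b a b)   [inverse elimination on b] = -x^4*y^3*z^2 + x^5*y^2*z + 2*x^3*y^4*z + 2*x^3*y^2*z^3 - x^4*y^3 - x^4*y*z^2 - x^2*y^5 - 3*x^2*y^3*z^2 - x^2*y*z^4 - 4*x^3*y^2*z + x*y^4*z + x*y^2*z^3 + x^4*y + 5*x^2*y^3 + 6*x^2*y*z^2 - x^3*z - 6*x*y^2*z - x*z^3 - 3*x^2*y + y^3 + y*z^2 + 4*x*z - 3*y

-x^4*y^3*z^2 + x^5*y^2*z + 2*x^3*y^4*z + 2*x^3*y^2*z^3 - x^4*y^3 - x^4*y*z^2 - x^2*y^5 - 3*x^2*y^3*z^2 - x^2*y*z^4 - 4*x^3*y^2*z + x*y^4*z + x*y^2*z^3 + x^4*y + 5*x^2*y^3 + 6*x^2*y*z^2 - x^3*z - 6*x*y^2*z - x*z^3 - 3*x^2*y + y^3 + y*z^2 + 4*x*z - 3*y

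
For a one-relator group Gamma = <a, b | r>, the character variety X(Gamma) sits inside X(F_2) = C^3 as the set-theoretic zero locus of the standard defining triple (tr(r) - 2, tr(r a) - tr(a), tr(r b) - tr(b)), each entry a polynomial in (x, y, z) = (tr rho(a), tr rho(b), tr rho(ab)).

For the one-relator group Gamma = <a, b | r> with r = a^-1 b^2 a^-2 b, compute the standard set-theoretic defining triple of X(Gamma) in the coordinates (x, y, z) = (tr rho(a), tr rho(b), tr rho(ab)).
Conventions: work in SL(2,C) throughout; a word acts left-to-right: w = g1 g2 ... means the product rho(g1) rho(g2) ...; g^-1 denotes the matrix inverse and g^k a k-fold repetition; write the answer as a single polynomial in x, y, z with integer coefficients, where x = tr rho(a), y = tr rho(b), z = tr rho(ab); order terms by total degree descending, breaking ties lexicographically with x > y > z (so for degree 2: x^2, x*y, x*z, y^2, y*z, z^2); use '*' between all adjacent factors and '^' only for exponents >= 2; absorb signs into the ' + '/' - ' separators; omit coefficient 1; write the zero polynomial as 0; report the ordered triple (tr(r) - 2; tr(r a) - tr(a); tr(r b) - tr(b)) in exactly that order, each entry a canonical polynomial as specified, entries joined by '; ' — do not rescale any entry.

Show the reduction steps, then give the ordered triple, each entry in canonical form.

x^3*y^3 - 2*x^2*y^2*z - x^3*y - x*y^3 + x*y*z^2 + x^2*z + y^2*z + x*y - z - 2; x^2*y^3 - x*y^2*z - 2*x^2*y - y^3 + x*z - x + 3*y; x^3*y^4 - 2*x^2*y^3*z - 2*x^3*y^2 - x*y^4 + x*y^2*z^2 + 2*x^2*y*z + y^3*z + x^3 + 3*x*y^2 - 2*y*z - 3*x - y

trace(b^2) = trace(b) * trace(b) - trace(1) = y^2 - 2
apply: trace(b^3) = trace(b) * trace(b^2) - trace(b) = y^3 - 3*y
apply: trace(a b^2) = trace(b) * trace(a b) - trace(a) = y*z - x
trace(b^3 a) = trace(b) * trace(a b^2) - trace(a b) = y^2*z - x*y - z
trace(b a^-1 b^2) = trace(b^3) * trace(a) - trace(b^3 a) = x*y^3 - y^2*z - 2*x*y + z
trace(a b a b) = trace(b a) * trace(b a) - trace(1) = z^2 - 2
apply: trace(a b a) = trace(a) * trace(b a) - trace(b) = x*z - y
use: trace(b^2 a b a) = trace(b) * trace(a b a b) - trace(a b a) = y*z^2 - x*z - y
apply: trace(b a^-1 b^2 a) = trace(b^2 a b) * trace(a) - trace(b^2 a b a) = x*y^2*z - x^2*y - y*z^2 + y
trace(b a^-1 b^2 a^-1) = trace(b a^-1 b^2) * trace(a) - trace(b a^-1 b^2 a) = x^2*y^3 - 2*x*y^2*z - x^2*y + y*z^2 + x*z - y
trace(a^-1 b^2 a^-2 b) = trace(b a^-1 b^2 a^-1) * trace(a) - trace(b a^-1 b^2) = x^3*y^3 - 2*x^2*y^2*z - x^3*y - x*y^3 + x*y*z^2 + x^2*z + y^2*z + x*y - z
trace(b^2 a^-2 b) = trace(a^-1 b^3) * trace(a) - trace(a^-1 b^3 a)   [inverse elimination on a] = x^2*y^3 - x*y^2*z - 2*x^2*y - y^3 + x*z + 3*y
apply: trace(b^4) = trace(b) * trace(b^3) - trace(b^2)   [square of b] = y^4 - 4*y^2 + 2
apply: trace(b^4 a) = trace(b) * trace(a b^3) - trace(a b^2)   [square of b] = y^3*z - x*y^2 - 2*y*z + x
use: trace(b^2 a^-1 b^2) = trace(b^4) * trace(a) - trace(b^4 a)   [inverse elimination on a] = x*y^4 - y^3*z - 3*x*y^2 + 2*y*z + x
trace(a b^2 a) = trace(a) * trace(b^2 a) - trace(b^2)   [square of a] = x*y*z - x^2 - y^2 + 2
use: trace(b^2 a b^2 a) = trace(b) * trace(a b^2 a b) - trace(a b^2 a)   [square of b] = y^2*z^2 - 2*x*y*z + x^2 - 2
trace(b^2 a^-1 b^2 a) = trace(b^2 a b^2) * trace(a) - trace(b^2 a b^2 a)   [inverse elimination on a] = x*y^3*z - x^2*y^2 - y^2*z^2 + 2
trace(b^2 a^-1 b^2 a^-1) = trace(b^2 a^-1 b^2) * trace(a) - trace(b^2 a^-1 b^2 a)   [inverse elimination on a] = x^2*y^4 - 2*x*y^3*z - 2*x^2*y^2 + y^2*z^2 + 2*x*y*z + x^2 - 2
trace(a^-1 b^2 a^-2 b^2) = trace(b^2 a^-1 b^2 a^-1) * trace(a) - trace(b^2 a^-1 b^2)   [inverse elimination on a] = x^3*y^4 - 2*x^2*y^3*z - 2*x^3*y^2 - x*y^4 + x*y^2*z^2 + 2*x^2*y*z + y^3*z + x^3 + 3*x*y^2 - 2*y*z - 3*x
assemble the triple (trace(r) - 2; trace(r a) - x; trace(r b) - y)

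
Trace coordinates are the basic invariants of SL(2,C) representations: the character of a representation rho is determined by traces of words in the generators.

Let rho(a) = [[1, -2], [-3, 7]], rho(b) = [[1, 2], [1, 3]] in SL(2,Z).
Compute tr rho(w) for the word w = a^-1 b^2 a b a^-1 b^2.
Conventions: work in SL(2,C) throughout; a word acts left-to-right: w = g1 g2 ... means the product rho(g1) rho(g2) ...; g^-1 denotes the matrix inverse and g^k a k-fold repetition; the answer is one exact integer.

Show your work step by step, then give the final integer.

48370

rho(a^-1) = [[7, 2], [3, 1]]
... * rho(b) = [[1, 2], [1, 3]]  ->  [[9, 20], [4, 9]]
... * rho(b) = [[1, 2], [1, 3]]  ->  [[29, 78], [13, 35]]
... * rho(a) = [[1, -2], [-3, 7]]  ->  [[-205, 488], [-92, 219]]
... * rho(b) = [[1, 2], [1, 3]]  ->  [[283, 1054], [127, 473]]
... * rho(a^-1) = [[7, 2], [3, 1]]  ->  [[5143, 1620], [2308, 727]]
... * rho(b) = [[1, 2], [1, 3]]  ->  [[6763, 15146], [3035, 6797]]
... * rho(b) = [[1, 2], [1, 3]]  ->  [[21909, 58964], [9832, 26461]]
tr = 21909 + 26461 = 48370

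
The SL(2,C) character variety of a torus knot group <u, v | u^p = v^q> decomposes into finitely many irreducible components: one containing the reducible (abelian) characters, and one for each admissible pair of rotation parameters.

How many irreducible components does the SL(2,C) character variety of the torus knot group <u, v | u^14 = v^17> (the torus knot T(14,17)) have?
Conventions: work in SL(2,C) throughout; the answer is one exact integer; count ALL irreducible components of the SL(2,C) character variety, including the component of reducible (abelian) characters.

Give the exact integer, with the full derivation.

105

In the torus knot group T(14,17), u^14 = v^17 is central, so an irreducible representation sends it to +I or -I (Schur).
On an irreducible component, tr(u) is locked at 2*cos(pi*alpha/14) for some alpha in 1..13, and tr(v) at 2*cos(pi*beta/17) for some beta in 1..16.
u^14 = (-1)^alpha I and v^17 = (-1)^beta I must agree, so alpha and beta have equal parity.
Enumerate parity-matched pairs: 7*8 odd-odd plus 6*8 even-even gives 104.
That is 104 components of irreducible characters, and with the reducible (abelian) component the total is 105.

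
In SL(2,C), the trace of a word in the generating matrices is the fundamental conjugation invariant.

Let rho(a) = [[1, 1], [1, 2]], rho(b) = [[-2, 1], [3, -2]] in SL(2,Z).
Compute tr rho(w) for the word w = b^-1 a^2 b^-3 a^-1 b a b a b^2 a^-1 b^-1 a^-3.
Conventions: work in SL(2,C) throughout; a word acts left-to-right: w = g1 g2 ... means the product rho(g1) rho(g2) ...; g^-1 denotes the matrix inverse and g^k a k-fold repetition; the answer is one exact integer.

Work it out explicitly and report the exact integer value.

9808

rho(b^-1) = [[-2, -1], [-3, -2]]
... * rho(a) = [[1, 1], [1, 2]]  ->  [[-3, -4], [-5, -7]]
... * rho(a) = [[1, 1], [1, 2]]  ->  [[-7, -11], [-12, -19]]
... * rho(b^-1) = [[-2, -1], [-3, -2]]  ->  [[47, 29], [81, 50]]
... * rho(b^-1) = [[-2, -1], [-3, -2]]  ->  [[-181, -105], [-312, -181]]
... * rho(b^-1) = [[-2, -1], [-3, -2]]  ->  [[677, 391], [1167, 674]]
... * rho(a^-1) = [[2, -1], [-1, 1]]  ->  [[963, -286], [1660, -493]]
... * rho(b) = [[-2, 1], [3, -2]]  ->  [[-2784, 1535], [-4799, 2646]]
... * rho(a) = [[1, 1], [1, 2]]  ->  [[-1249, 286], [-2153, 493]]
... * rho(b) = [[-2, 1], [3, -2]]  ->  [[3356, -1821], [5785, -3139]]
... * rho(a) = [[1, 1], [1, 2]]  ->  [[1535, -286], [2646, -493]]
... * rho(b) = [[-2, 1], [3, -2]]  ->  [[-3928, 2107], [-6771, 3632]]
... * rho(b) = [[-2, 1], [3, -2]]  ->  [[14177, -8142], [24438, -14035]]
... * rho(a^-1) = [[2, -1], [-1, 1]]  ->  [[36496, -22319], [62911, -38473]]
... * rho(b^-1) = [[-2, -1], [-3, -2]]  ->  [[-6035, 8142], [-10403, 14035]]
... * rho(a^-1) = [[2, -1], [-1, 1]]  ->  [[-20212, 14177], [-34841, 24438]]
... * rho(a^-1) = [[2, -1], [-1, 1]]  ->  [[-54601, 34389], [-94120, 59279]]
... * rho(a^-1) = [[2, -1], [-1, 1]]  ->  [[-143591, 88990], [-247519, 153399]]
tr = -143591 + 153399 = 9808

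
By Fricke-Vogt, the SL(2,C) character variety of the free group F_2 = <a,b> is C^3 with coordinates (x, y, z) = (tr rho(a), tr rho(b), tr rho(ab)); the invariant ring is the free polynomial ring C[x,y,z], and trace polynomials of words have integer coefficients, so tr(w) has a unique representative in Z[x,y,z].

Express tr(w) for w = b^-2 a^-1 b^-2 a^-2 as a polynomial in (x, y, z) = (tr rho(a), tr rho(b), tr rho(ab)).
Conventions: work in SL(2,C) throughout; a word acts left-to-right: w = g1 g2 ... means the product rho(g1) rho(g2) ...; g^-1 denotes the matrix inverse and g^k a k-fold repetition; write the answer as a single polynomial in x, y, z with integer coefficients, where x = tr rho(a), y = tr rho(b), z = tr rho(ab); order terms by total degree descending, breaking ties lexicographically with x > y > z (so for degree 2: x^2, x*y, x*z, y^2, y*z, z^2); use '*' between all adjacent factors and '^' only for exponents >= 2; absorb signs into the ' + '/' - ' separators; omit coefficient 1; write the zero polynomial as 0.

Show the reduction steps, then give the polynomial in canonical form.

next, tr(b^-1) = tr(b) = y
next, tr(b^-1 a) = tr(a) * tr(b) - tr(a b)  (eliminate b^-1) = x*y - z
and tr(a^-1 b^-1) = tr(b^-1) * tr(a) - tr(b^-1 a)  (eliminate a^-1) = z
next, tr(b^-2 a^-1) = tr(a^-1 b^-1) * tr(b) - tr(a^-1)  (eliminate b^-1) = y*z - x
tr(a^-1 b^-3) = tr(b^-2 a^-1) * tr(b) - tr(b^-2 a^-1 b)  (eliminate b^-1) = y^2*z - x*y - z
next, tr(b^-2) = tr(b^-1) * tr(b) - tr(1)  (eliminate b^-1) = y^2 - 2
tr(b^-3) = tr(b^-2) * tr(b) - tr(b^-1)  (eliminate b^-1) = y^3 - 3*y
next, tr(a^-2 b^-3) = tr(a^-1 b^-3) * tr(a) - tr(a^-1 b^-3 a)  (eliminate a^-1) = x*y^2*z - x^2*y - y^3 - x*z + 3*y
next, tr(b^-1 a^-2) = tr(a^-1 b^-1) * tr(a) - tr(a^-1 b^-1 a)  (eliminate a^-1) = x*z - y
and tr(a^-2) = tr(a^-1) * tr(a) - tr(1)  (eliminate a^-1) = x^2 - 2
next, tr(a^-2 b^-2) = tr(b^-1 a^-2) * tr(b) - tr(b^-1 a^-2 b)  (eliminate b^-1) = x*y*z - x^2 - y^2 + 2
tr(b^-2 a^-2 b^-2) = tr(a^-2 b^-3) * tr(b) - tr(a^-2 b^-2)  (eliminate b^-1) = x*y^3*z - x^2*y^2 - y^4 - 2*x*y*z + x^2 + 4*y^2 - 2
and tr(b a b a) = tr(b a) * tr(b a) - tr(1)  (split on b) = z^2 - 2
tr(a b a^-1 b) = tr(b a b) * tr(a) - tr(b a b a)  (eliminate a^-1) = x*y*z - x^2 - z^2 + 2
tr(b^-1 a b a^-1) = tr(a b a^-1) * tr(b) - tr(a b a^-1 b)  (eliminate b^-1) = -x*y*z + x^2 + y^2 + z^2 - 2
and tr(b^-2 a b a^-1) = tr(b^-1 a b a^-1) * tr(b) - tr(b^-1 a b a^-1 b)  (eliminate b^-1) = -x*y^2*z + x^2*y + y^3 + y*z^2 - 3*y
next, tr(a^-2 b^-2 a b) = tr(b^-2 a b a^-1) * tr(a) - tr(b^-2 a b)  (eliminate a^-1) = -x^2*y^2*z + x^3*y + x*y^3 + x*y*z^2 - 4*x*y + z
and tr(a^-2 b^-2 a b^-1) = tr(a^-2 b^-2 a) * tr(b) - tr(a^-2 b^-2 a b)  (eliminate b^-1) = x^2*y^2*z - x^3*y - x*y^3 - x*y*z^2 + y^2*z + 3*x*y - z
tr(b^-2 a^-2 b^-2 a) = tr(a^-2 b^-2 a b^-1) * tr(b) - tr(a^-2 b^-2 a)  (eliminate b^-1) = x^2*y^3*z - x^3*y^2 - x*y^4 - x*y^2*z^2 + y^3*z + 3*x*y^2 - 2*y*z + x
and tr(b^-2 a^-1 b^-2 a^-2) = tr(b^-2 a^-2 b^-2) * tr(a) - tr(b^-2 a^-2 b^-2 a)  (eliminate a^-1) = x*y^2*z^2 - 2*x^2*y*z - y^3*z + x^3 + x*y^2 + 2*y*z - 3*x

x*y^2*z^2 - 2*x^2*y*z - y^3*z + x^3 + x*y^2 + 2*y*z - 3*x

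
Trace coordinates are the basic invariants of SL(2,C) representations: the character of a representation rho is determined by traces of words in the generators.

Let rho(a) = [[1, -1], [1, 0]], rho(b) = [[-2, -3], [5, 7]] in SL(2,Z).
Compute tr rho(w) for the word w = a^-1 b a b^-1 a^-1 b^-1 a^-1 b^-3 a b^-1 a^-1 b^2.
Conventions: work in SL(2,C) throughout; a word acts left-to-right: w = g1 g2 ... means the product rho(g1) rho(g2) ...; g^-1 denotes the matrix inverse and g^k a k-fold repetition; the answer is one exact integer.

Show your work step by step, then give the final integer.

456872065

rho(a^-1) = [[0, 1], [-1, 1]]
... * rho(b) = [[-2, -3], [5, 7]]  ->  [[5, 7], [7, 10]]
... * rho(a) = [[1, -1], [1, 0]]  ->  [[12, -5], [17, -7]]
... * rho(b^-1) = [[7, 3], [-5, -2]]  ->  [[109, 46], [154, 65]]
... * rho(a^-1) = [[0, 1], [-1, 1]]  ->  [[-46, 155], [-65, 219]]
... * rho(b^-1) = [[7, 3], [-5, -2]]  ->  [[-1097, -448], [-1550, -633]]
... * rho(a^-1) = [[0, 1], [-1, 1]]  ->  [[448, -1545], [633, -2183]]
... * rho(b^-1) = [[7, 3], [-5, -2]]  ->  [[10861, 4434], [15346, 6265]]
... * rho(b^-1) = [[7, 3], [-5, -2]]  ->  [[53857, 23715], [76097, 33508]]
... * rho(b^-1) = [[7, 3], [-5, -2]]  ->  [[258424, 114141], [365139, 161275]]
... * rho(a) = [[1, -1], [1, 0]]  ->  [[372565, -258424], [526414, -365139]]
... * rho(b^-1) = [[7, 3], [-5, -2]]  ->  [[3900075, 1634543], [5510593, 2309520]]
... * rho(a^-1) = [[0, 1], [-1, 1]]  ->  [[-1634543, 5534618], [-2309520, 7820113]]
... * rho(b) = [[-2, -3], [5, 7]]  ->  [[30942176, 43645955], [43719605, 61669351]]
... * rho(b) = [[-2, -3], [5, 7]]  ->  [[156345423, 212695157], [220907545, 300526642]]
tr = 156345423 + 300526642 = 456872065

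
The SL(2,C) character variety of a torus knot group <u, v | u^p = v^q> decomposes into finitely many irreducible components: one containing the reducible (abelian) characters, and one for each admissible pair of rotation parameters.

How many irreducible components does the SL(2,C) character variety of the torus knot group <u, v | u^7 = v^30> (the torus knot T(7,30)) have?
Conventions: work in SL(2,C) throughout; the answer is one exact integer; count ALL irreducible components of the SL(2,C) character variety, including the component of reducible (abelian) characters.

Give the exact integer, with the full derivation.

In the torus knot group T(7,30), u^7 = v^30 is central, so an irreducible representation sends it to +I or -I (Schur).
So on each irreducible component the traces are pinned: tr(u) = 2*cos(pi*alpha/7) with 1 <= alpha <= 6, tr(v) = 2*cos(pi*beta/30) with 1 <= beta <= 29.
The two central values (-1)^alpha I and (-1)^beta I must be the same matrix, so alpha and beta share a parity.
count pairs: odd alpha (3 choices) x odd beta (15), plus even alpha (3) x even beta (14): 3*15 + 3*14 = 87.
Total: 87 irreducible-character components + 1 reducible (abelian) component = 88.

88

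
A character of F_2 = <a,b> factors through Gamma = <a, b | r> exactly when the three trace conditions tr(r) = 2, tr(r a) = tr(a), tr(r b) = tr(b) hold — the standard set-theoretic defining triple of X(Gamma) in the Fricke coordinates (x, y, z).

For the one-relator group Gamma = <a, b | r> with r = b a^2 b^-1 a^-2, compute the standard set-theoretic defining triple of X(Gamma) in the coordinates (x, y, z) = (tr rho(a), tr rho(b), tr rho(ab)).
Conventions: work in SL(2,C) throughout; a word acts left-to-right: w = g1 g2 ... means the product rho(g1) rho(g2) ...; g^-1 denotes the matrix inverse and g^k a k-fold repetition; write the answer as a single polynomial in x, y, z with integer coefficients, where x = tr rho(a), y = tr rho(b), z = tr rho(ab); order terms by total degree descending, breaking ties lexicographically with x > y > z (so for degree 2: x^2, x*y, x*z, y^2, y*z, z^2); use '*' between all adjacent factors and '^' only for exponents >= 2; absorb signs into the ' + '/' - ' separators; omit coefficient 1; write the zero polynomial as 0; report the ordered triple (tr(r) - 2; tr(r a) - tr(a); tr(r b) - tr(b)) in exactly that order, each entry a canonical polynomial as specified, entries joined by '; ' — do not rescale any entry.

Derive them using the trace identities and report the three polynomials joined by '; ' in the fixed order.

-x^3*y*z + x^4 + x^2*y^2 + x^2*z^2 - 4*x^2; -x^2*y*z + x^3 + x*y^2 + x*z^2 - 4*x; -x^3*y^2*z + x^4*y + x^2*y^3 + x^2*y*z^2 - 4*x^2*y

tr(a^2) = tr(a)*tr(a) - tr(1)   [square of a] = x^2 - 2
tr(b a^2) = tr(a)*tr(b a) - tr(b)   [square of a] = x*z - y
tr(a b a^2) = tr(a)*tr(b a^2) - tr(b a)   [square of a] = x^2*z - x*y - z
use: tr(b a b a) = tr(b a)*tr(b a) - tr(1)   [split at a repeated b] = z^2 - 2
apply: tr(b a b) = tr(b)*tr(a b) - tr(a)   [square of b] = y*z - x
apply: tr(a b a^2 b) = tr(a)*tr(b a b a) - tr(b a b)   [square of a] = x*z^2 - y*z - x
tr(b a^2 b^-1 a) = tr(a b a^2)*tr(b) - tr(a b a^2 b)   [inverse elimination on b] = x^2*y*z - x*y^2 - x*z^2 + x
tr(a^-1 b a^2 b^-1) = tr(b a^2 b^-1)*tr(a) - tr(b a^2 b^-1 a)   [inverse elimination on a] = -x^2*y*z + x^3 + x*y^2 + x*z^2 - 3*x
use: tr(b a^2 b^-1 a^-2) = tr(a^-1 b a^2 b^-1)*tr(a) - tr(a^-1 b a^2 b^-1 a)   [inverse elimination on a] = -x^3*y*z + x^4 + x^2*y^2 + x^2*z^2 - 4*x^2 + 2
apply: tr(a^2 b^2) = tr(b)*tr(a^2 b) - tr(a^2) = x*y*z - x^2 - y^2 + 2
apply: tr(b^2 a^2 b) = tr(b)*tr(a^2 b^2) - tr(a^2 b) = x*y^2*z - x^2*y - y^3 - x*z + 3*y
tr(b^2 a^2 b a) = tr(b)*tr(a^2 b a b) - tr(a^2 b a) = x*y*z^2 - x^2*z - y^2*z + z
apply: tr(a^-1 b^2 a^2 b) = tr(b^2 a^2 b)*tr(a) - tr(b^2 a^2 b a) = x^2*y^2*z - x^3*y - x*y^3 - x*y*z^2 + y^2*z + 3*x*y - z
tr(b^2 a^2 b^-1 a^-1) = tr(a^-1 b^2 a^2)*tr(b) - tr(a^-1 b^2 a^2 b) = -x^2*y^2*z + x^3*y + x*y^3 + x*y*z^2 - 4*x*y + z
use: tr(b a^2 b^-1 a^-2 b) = tr(b^2 a^2 b^-1 a^-1)*tr(a) - tr(b^2 a^2 b^-1) = -x^3*y^2*z + x^4*y + x^2*y^3 + x^2*y*z^2 - 4*x^2*y + y
assemble the triple (tr(r) - 2; tr(r a) - x; tr(r b) - y)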